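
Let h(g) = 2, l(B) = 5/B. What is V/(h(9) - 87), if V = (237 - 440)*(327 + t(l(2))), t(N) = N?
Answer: 133777/170 ≈ 786.92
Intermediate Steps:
V = -133777/2 (V = (237 - 440)*(327 + 5/2) = -203*(327 + 5*(½)) = -203*(327 + 5/2) = -203*659/2 = -133777/2 ≈ -66889.)
V/(h(9) - 87) = -133777/(2*(2 - 87)) = -133777/2/(-85) = -133777/2*(-1/85) = 133777/170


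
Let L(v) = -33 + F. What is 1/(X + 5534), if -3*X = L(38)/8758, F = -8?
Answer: 26274/145400357 ≈ 0.00018070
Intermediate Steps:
L(v) = -41 (L(v) = -33 - 8 = -41)
X = 41/26274 (X = -(-41)/(3*8758) = -1/3*(-41/8758) = 41/26274 ≈ 0.0015605)
1/(X + 5534) = 1/(41/26274 + 5534) = 1/(145400357/26274) = 26274/145400357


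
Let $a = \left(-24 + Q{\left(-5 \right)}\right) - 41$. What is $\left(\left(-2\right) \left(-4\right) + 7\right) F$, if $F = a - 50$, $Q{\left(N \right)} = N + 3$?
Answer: $-1755$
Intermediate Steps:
$Q{\left(N \right)} = 3 + N$
$a = -67$ ($a = \left(-24 + \left(3 - 5\right)\right) - 41 = \left(-24 - 2\right) - 41 = -26 - 41 = -67$)
$F = -117$ ($F = -67 - 50 = -117$)
$\left(\left(-2\right) \left(-4\right) + 7\right) F = \left(\left(-2\right) \left(-4\right) + 7\right) \left(-117\right) = \left(8 + 7\right) \left(-117\right) = 15 \left(-117\right) = -1755$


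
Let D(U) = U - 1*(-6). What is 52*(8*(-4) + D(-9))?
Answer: -1820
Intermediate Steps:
D(U) = 6 + U (D(U) = U + 6 = 6 + U)
52*(8*(-4) + D(-9)) = 52*(8*(-4) + (6 - 9)) = 52*(-32 - 3) = 52*(-35) = -1820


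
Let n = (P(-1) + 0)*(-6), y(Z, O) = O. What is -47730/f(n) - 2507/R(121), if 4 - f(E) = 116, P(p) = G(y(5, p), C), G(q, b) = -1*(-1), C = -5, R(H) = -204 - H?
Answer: 7896517/18200 ≈ 433.87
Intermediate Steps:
G(q, b) = 1
P(p) = 1
n = -6 (n = (1 + 0)*(-6) = 1*(-6) = -6)
f(E) = -112 (f(E) = 4 - 1*116 = 4 - 116 = -112)
-47730/f(n) - 2507/R(121) = -47730/(-112) - 2507/(-204 - 1*121) = -47730*(-1/112) - 2507/(-204 - 121) = 23865/56 - 2507/(-325) = 23865/56 - 2507*(-1/325) = 23865/56 + 2507/325 = 7896517/18200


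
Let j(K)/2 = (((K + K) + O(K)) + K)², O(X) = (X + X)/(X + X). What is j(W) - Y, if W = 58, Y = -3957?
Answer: 65207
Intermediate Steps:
O(X) = 1 (O(X) = (2*X)/((2*X)) = (2*X)*(1/(2*X)) = 1)
j(K) = 2*(1 + 3*K)² (j(K) = 2*(((K + K) + 1) + K)² = 2*((2*K + 1) + K)² = 2*((1 + 2*K) + K)² = 2*(1 + 3*K)²)
j(W) - Y = 2*(1 + 3*58)² - 1*(-3957) = 2*(1 + 174)² + 3957 = 2*175² + 3957 = 2*30625 + 3957 = 61250 + 3957 = 65207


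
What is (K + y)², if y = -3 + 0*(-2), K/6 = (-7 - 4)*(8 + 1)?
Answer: 356409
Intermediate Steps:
K = -594 (K = 6*((-7 - 4)*(8 + 1)) = 6*(-11*9) = 6*(-99) = -594)
y = -3 (y = -3 + 0 = -3)
(K + y)² = (-594 - 3)² = (-597)² = 356409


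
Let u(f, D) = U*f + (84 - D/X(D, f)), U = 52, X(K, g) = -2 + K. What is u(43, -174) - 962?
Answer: 119417/88 ≈ 1357.0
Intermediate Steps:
u(f, D) = 84 + 52*f - D/(-2 + D) (u(f, D) = 52*f + (84 - D/(-2 + D)) = 84 + 52*f - D/(-2 + D))
u(43, -174) - 962 = (-1*(-174) + 4*(-2 - 174)*(21 + 13*43))/(-2 - 174) - 962 = (174 + 4*(-176)*(21 + 559))/(-176) - 962 = -(174 + 4*(-176)*580)/176 - 962 = -(174 - 408320)/176 - 962 = -1/176*(-408146) - 962 = 204073/88 - 962 = 119417/88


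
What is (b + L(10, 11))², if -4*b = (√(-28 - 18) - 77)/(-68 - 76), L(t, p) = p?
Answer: (6259 + I*√46)²/331776 ≈ 118.08 + 0.2559*I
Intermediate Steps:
b = -77/576 + I*√46/576 (b = -(√(-28 - 18) - 77)/(4*(-68 - 76)) = -(√(-46) - 77)/(4*(-144)) = -(I*√46 - 77)*(-1)/(4*144) = -(-77 + I*√46)*(-1)/(4*144) = -(77/144 - I*√46/144)/4 = -77/576 + I*√46/576 ≈ -0.13368 + 0.011775*I)
(b + L(10, 11))² = ((-77/576 + I*√46/576) + 11)² = (6259/576 + I*√46/576)²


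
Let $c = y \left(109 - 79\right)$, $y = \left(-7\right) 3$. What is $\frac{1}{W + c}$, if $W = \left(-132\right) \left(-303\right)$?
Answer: $\frac{1}{39366} \approx 2.5403 \cdot 10^{-5}$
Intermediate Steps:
$y = -21$
$W = 39996$
$c = -630$ ($c = - 21 \left(109 - 79\right) = \left(-21\right) 30 = -630$)
$\frac{1}{W + c} = \frac{1}{39996 - 630} = \frac{1}{39366}$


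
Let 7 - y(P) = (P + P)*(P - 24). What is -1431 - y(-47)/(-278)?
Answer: -404485/278 ≈ -1455.0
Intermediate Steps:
y(P) = 7 - 2*P*(-24 + P) (y(P) = 7 - (P + P)*(P - 24) = 7 - 2*P*(-24 + P))
-1431 - y(-47)/(-278) = -1431 - (7 - 2*(-47)² + 48*(-47))/(-278) = -1431 - (7 - 2*2209 - 2256)*(-1)/278 = -1431 - (7 - 4418 - 2256)*(-1)/278 = -1431 - (-6667)*(-1)/278 = -1431 - 1*6667/278 = -1431 - 6667/278 = -404485/278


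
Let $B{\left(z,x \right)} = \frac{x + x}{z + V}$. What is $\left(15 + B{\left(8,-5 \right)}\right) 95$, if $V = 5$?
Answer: $\frac{17575}{13} \approx 1351.9$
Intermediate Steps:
$B{\left(z,x \right)} = \frac{2 x}{5 + z}$ ($B{\left(z,x \right)} = \frac{x + x}{z + 5} = \frac{2 x}{5 + z}$)
$\left(15 + B{\left(8,-5 \right)}\right) 95 = \left(15 + 2 \left(-5\right) \frac{1}{5 + 8}\right) 95 = \left(15 + 2 \left(-5\right) \frac{1}{13}\right) 95 = \left(15 - \frac{10}{13}\right) 95 = \frac{185}{13} \cdot 95 = \frac{17575}{13}$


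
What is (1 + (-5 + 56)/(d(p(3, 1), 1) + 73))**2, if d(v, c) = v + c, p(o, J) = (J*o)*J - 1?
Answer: 16129/5776 ≈ 2.7924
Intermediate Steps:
p(o, J) = -1 + o*J**2 (p(o, J) = o*J**2 - 1 = -1 + o*J**2)
d(v, c) = c + v
(1 + (-5 + 56)/(d(p(3, 1), 1) + 73))**2 = (1 + (-5 + 56)/((1 + (-1 + 3*1**2)) + 73))**2 = (1 + 51/((1 + (-1 + 3*1)) + 73))**2 = (1 + 51/((1 + (-1 + 3)) + 73))**2 = (1 + 51/((1 + 2) + 73))**2 = (1 + 51/(3 + 73))**2 = (1 + 51/76)**2 = (127/76)**2 = 16129/5776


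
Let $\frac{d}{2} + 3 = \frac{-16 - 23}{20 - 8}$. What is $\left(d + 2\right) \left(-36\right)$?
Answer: $378$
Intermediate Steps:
$d = - \frac{25}{2}$ ($d = -6 + 2 \frac{-16 - 23}{20 - 8} = -6 + 2 \left(- \frac{39}{20 - 8}\right) = -6 + 2 \left(- \frac{39}{12}\right) = -6 + 2 \left(\left(-39\right) \frac{1}{12}\right) = -6 + 2 \left(- \frac{13}{4}\right) = -6 - \frac{13}{2} = - \frac{25}{2} \approx -12.5$)
$\left(d + 2\right) \left(-36\right) = \left(- \frac{25}{2} + 2\right) \left(-36\right) = \left(- \frac{21}{2}\right) \left(-36\right) = 378$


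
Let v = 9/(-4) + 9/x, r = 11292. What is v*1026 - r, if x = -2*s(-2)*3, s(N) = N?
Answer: -12831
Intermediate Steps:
x = 12 (x = -2*(-2)*3 = 4*3 = 12)
v = -3/2 (v = 9/(-4) + 9/12 = 9*(-1/4) + 9*(1/12) = -9/4 + 3/4 = -3/2 ≈ -1.5000)
v*1026 - r = -3/2*1026 - 1*11292 = -1539 - 11292 = -12831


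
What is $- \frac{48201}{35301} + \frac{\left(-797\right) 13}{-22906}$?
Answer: $- \frac{18931755}{20733454} \approx -0.9131$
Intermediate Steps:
$- \frac{48201}{35301} + \frac{\left(-797\right) 13}{-22906} = \left(-48201\right) \frac{1}{35301} - - \frac{797}{1762} = - \frac{16067}{11767} + \frac{797}{1762} = - \frac{18931755}{20733454}$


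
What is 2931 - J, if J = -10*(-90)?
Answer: 2031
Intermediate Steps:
J = 900
2931 - J = 2931 - 1*900 = 2931 - 900 = 2031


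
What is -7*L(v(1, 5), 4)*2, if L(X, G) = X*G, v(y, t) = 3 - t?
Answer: 112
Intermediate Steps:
L(X, G) = G*X
-7*L(v(1, 5), 4)*2 = -7*4*(3 - 1*5)*2 = -7*4*(3 - 5)*2 = -7*4*(-2)*2 = -(-56)*2 = -7*(-16) = 112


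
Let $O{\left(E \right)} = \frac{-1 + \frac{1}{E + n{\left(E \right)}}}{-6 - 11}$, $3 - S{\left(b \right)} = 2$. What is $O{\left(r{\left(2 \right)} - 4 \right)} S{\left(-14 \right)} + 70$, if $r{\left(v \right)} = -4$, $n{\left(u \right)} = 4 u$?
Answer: $\frac{47641}{680} \approx 70.06$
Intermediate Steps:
$S{\left(b \right)} = 1$ ($S{\left(b \right)} = 3 - 2 = 1$)
$O{\left(E \right)} = \frac{1}{17} - \frac{1}{85 E}$ ($O{\left(E \right)} = \frac{-1 + \frac{1}{E + 4 E}}{-6 - 11} = \frac{-1 + \frac{1}{5 E}}{-17} = \left(-1 + \frac{1}{5 E}\right) \left(- \frac{1}{17}\right) = \frac{1}{17} - \frac{1}{85 E}$)
$O{\left(r{\left(2 \right)} - 4 \right)} S{\left(-14 \right)} + 70 = \frac{-1 + 5 \left(-4 - 4\right)}{85 \left(-4 - 4\right)} 1 + 70 = \frac{-1 + 5 \left(-8\right)}{85 \left(-8\right)} 1 + 70 = \frac{1}{85} \left(- \frac{1}{8}\right) \left(-1 - 40\right) 1 + 70 = \frac{1}{85} \left(- \frac{1}{8}\right) \left(-41\right) 1 + 70 = \frac{41}{680} \cdot 1 + 70 = \frac{41}{680} + 70 = \frac{47641}{680}$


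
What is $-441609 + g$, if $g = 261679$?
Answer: $-179930$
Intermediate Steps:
$-441609 + g = -441609 + 261679 = -179930$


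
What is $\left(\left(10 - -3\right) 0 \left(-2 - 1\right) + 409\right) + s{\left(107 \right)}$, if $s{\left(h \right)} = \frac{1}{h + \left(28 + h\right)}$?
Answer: $\frac{98979}{242} \approx 409.0$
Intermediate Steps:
$s{\left(h \right)} = \frac{1}{28 + 2 h}$
$\left(\left(10 - -3\right) 0 \left(-2 - 1\right) + 409\right) + s{\left(107 \right)} = \left(\left(10 - -3\right) 0 \left(-2 - 1\right) + 409\right) + \frac{1}{2 \left(14 + 107\right)} = \left(\left(10 + 3\right) 0 \left(-3\right) + 409\right) + \frac{1}{2 \cdot 121} = \left(13 \cdot 0 + 409\right) + \frac{1}{2} \cdot \frac{1}{121} = \left(0 + 409\right) + \frac{1}{242} = 409 + \frac{1}{242} = \frac{98979}{242}$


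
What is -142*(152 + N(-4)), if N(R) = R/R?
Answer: -21726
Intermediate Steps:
N(R) = 1
-142*(152 + N(-4)) = -142*(152 + 1) = -142*153 = -21726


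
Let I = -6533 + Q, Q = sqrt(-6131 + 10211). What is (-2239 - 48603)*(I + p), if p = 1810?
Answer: 240126766 - 203368*sqrt(255) ≈ 2.3688e+8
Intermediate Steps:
Q = 4*sqrt(255) (Q = sqrt(4080) = 4*sqrt(255) ≈ 63.875)
I = -6533 + 4*sqrt(255) ≈ -6469.1
(-2239 - 48603)*(I + p) = (-2239 - 48603)*((-6533 + 4*sqrt(255)) + 1810) = -50842*(-4723 + 4*sqrt(255)) = 240126766 - 203368*sqrt(255)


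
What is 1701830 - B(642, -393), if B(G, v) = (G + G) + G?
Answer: 1699904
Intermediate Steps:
B(G, v) = 3*G (B(G, v) = 2*G + G = 3*G)
1701830 - B(642, -393) = 1701830 - 3*642 = 1701830 - 1*1926 = 1701830 - 1926 = 1699904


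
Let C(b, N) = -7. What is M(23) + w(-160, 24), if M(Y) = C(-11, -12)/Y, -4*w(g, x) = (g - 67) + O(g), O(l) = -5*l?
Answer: -13207/92 ≈ -143.55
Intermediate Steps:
w(g, x) = 67/4 + g (w(g, x) = -((g - 67) - 5*g)/4 = -((-67 + g) - 5*g)/4 = -(-67 - 4*g)/4 = 67/4 + g)
M(Y) = -7/Y
M(23) + w(-160, 24) = -7/23 + (67/4 - 160) = -7*1/23 - 573/4 = -7/23 - 573/4 = -13207/92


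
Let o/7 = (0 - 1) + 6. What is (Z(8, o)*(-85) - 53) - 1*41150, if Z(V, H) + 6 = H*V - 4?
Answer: -64153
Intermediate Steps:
o = 35 (o = 7*((0 - 1) + 6) = 7*(-1 + 6) = 7*5 = 35)
Z(V, H) = -10 + H*V (Z(V, H) = -6 + (H*V - 4) = -6 + (-4 + H*V) = -10 + H*V)
(Z(8, o)*(-85) - 53) - 1*41150 = ((-10 + 35*8)*(-85) - 53) - 1*41150 = ((-10 + 280)*(-85) - 53) - 41150 = (270*(-85) - 53) - 41150 = (-22950 - 53) - 41150 = -23003 - 41150 = -64153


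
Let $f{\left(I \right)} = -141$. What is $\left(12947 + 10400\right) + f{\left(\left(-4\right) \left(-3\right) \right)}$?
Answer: $23206$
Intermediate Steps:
$\left(12947 + 10400\right) + f{\left(\left(-4\right) \left(-3\right) \right)} = \left(12947 + 10400\right) - 141 = 23347 - 141 = 23206$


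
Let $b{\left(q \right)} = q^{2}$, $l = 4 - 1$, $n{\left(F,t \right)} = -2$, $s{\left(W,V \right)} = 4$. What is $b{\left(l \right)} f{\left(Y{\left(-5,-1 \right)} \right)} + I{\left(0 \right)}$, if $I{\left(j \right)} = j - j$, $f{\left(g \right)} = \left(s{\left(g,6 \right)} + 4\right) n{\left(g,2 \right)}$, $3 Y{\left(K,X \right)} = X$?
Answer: $-144$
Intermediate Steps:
$Y{\left(K,X \right)} = \frac{X}{3}$
$f{\left(g \right)} = -16$ ($f{\left(g \right)} = \left(4 + 4\right) \left(-2\right) = 8 \left(-2\right) = -16$)
$I{\left(j \right)} = 0$
$l = 3$
$b{\left(l \right)} f{\left(Y{\left(-5,-1 \right)} \right)} + I{\left(0 \right)} = 3^{2} \left(-16\right) + 0 = 9 \left(-16\right) + 0 = -144 + 0 = -144$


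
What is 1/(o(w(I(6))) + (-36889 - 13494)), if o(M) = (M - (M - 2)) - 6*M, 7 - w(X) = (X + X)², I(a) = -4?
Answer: -1/50039 ≈ -1.9984e-5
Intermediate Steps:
w(X) = 7 - 4*X² (w(X) = 7 - (X + X)² = 7 - (2*X)² = 7 - 4*X²)
o(M) = 2 - 6*M (o(M) = (M - (-2 + M)) - 6*M = (M + (2 - M)) - 6*M = 2 - 6*M)
1/(o(w(I(6))) + (-36889 - 13494)) = 1/((2 - 6*(7 - 4*(-4)²)) + (-36889 - 13494)) = 1/((2 - 6*(7 - 4*16)) - 50383) = 1/((2 - 6*(7 - 64)) - 50383) = 1/((2 - 6*(-57)) - 50383) = 1/((2 + 342) - 50383) = 1/(344 - 50383) = 1/(-50039) = -1/50039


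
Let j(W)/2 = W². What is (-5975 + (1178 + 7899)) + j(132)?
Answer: 37950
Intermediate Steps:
j(W) = 2*W²
(-5975 + (1178 + 7899)) + j(132) = (-5975 + (1178 + 7899)) + 2*132² = (-5975 + 9077) + 2*17424 = 3102 + 34848 = 37950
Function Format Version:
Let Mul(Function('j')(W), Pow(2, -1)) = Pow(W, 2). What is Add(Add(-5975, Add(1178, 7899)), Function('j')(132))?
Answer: 37950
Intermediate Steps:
Function('j')(W) = Mul(2, Pow(W, 2))
Add(Add(-5975, Add(1178, 7899)), Function('j')(132)) = Add(Add(-5975, Add(1178, 7899)), Mul(2, Pow(132, 2))) = Add(Add(-5975, 9077), Mul(2, 17424)) = Add(3102, 34848) = 37950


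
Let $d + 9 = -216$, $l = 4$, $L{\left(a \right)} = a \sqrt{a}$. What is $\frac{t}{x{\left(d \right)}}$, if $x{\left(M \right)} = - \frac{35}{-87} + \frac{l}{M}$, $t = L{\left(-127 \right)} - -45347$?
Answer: $\frac{295889175}{2509} - \frac{828675 i \sqrt{127}}{2509} \approx 1.1793 \cdot 10^{5} - 3722.1 i$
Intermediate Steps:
$L{\left(a \right)} = a^{\frac{3}{2}}$
$d = -225$ ($d = -9 - 216 = -225$)
$t = 45347 - 127 i \sqrt{127}$ ($t = \left(-127\right)^{\frac{3}{2}} - -45347 = - 127 i \sqrt{127} + 45347 = 45347 - 127 i \sqrt{127} \approx 45347.0 - 1431.2 i$)
$x{\left(M \right)} = \frac{35}{87} + \frac{4}{M}$ ($x{\left(M \right)} = - \frac{35}{-87} + \frac{4}{M} = \left(-35\right) \left(- \frac{1}{87}\right) + \frac{4}{M} = \frac{35}{87} + \frac{4}{M}$)
$\frac{t}{x{\left(d \right)}} = \frac{45347 - 127 i \sqrt{127}}{\frac{35}{87} + \frac{4}{-225}} = \frac{45347 - 127 i \sqrt{127}}{\frac{35}{87} + 4 \left(- \frac{1}{225}\right)} = \frac{45347 - 127 i \sqrt{127}}{\frac{35}{87} - \frac{4}{225}} = \frac{45347 - 127 i \sqrt{127}}{\frac{2509}{6525}} = \left(45347 - 127 i \sqrt{127}\right) \frac{6525}{2509} = \frac{295889175}{2509} - \frac{828675 i \sqrt{127}}{2509}$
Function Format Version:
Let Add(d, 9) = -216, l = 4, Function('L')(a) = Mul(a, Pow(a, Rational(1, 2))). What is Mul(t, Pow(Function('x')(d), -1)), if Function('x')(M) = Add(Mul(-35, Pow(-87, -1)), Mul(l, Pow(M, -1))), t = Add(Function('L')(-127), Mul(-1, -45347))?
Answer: Add(Rational(295889175, 2509), Mul(Rational(-828675, 2509), I, Pow(127, Rational(1, 2)))) ≈ Add(1.1793e+5, Mul(-3722.1, I))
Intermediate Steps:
Function('L')(a) = Pow(a, Rational(3, 2))
d = -225 (d = Add(-9, -216) = -225)
t = Add(45347, Mul(-127, I, Pow(127, Rational(1, 2)))) (t = Add(Pow(-127, Rational(3, 2)), Mul(-1, -45347)) = Add(Mul(-127, I, Pow(127, Rational(1, 2))), 45347) = Add(45347, Mul(-127, I, Pow(127, Rational(1, 2)))) ≈ Add(45347., Mul(-1431.2, I)))
Function('x')(M) = Add(Rational(35, 87), Mul(4, Pow(M, -1))) (Function('x')(M) = Add(Mul(-35, Pow(-87, -1)), Mul(4, Pow(M, -1))) = Add(Mul(-35, Rational(-1, 87)), Mul(4, Pow(M, -1))) = Add(Rational(35, 87), Mul(4, Pow(M, -1))))
Mul(t, Pow(Function('x')(d), -1)) = Mul(Add(45347, Mul(-127, I, Pow(127, Rational(1, 2)))), Pow(Add(Rational(35, 87), Mul(4, Pow(-225, -1))), -1)) = Mul(Add(45347, Mul(-127, I, Pow(127, Rational(1, 2)))), Pow(Add(Rational(35, 87), Mul(4, Rational(-1, 225))), -1)) = Mul(Add(45347, Mul(-127, I, Pow(127, Rational(1, 2)))), Pow(Add(Rational(35, 87), Rational(-4, 225)), -1)) = Mul(Add(45347, Mul(-127, I, Pow(127, Rational(1, 2)))), Pow(Rational(2509, 6525), -1)) = Mul(Add(45347, Mul(-127, I, Pow(127, Rational(1, 2)))), Rational(6525, 2509)) = Add(Rational(295889175, 2509), Mul(Rational(-828675, 2509), I, Pow(127, Rational(1, 2))))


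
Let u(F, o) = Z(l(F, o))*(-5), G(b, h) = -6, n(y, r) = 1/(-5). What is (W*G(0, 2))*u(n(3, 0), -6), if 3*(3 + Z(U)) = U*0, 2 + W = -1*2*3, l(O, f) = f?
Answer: 720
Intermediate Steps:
n(y, r) = -1/5
W = -8 (W = -2 - 1*2*3 = -2 - 2*3 = -2 - 6 = -8)
Z(U) = -3 (Z(U) = -3 + (U*0)/3 = -3 + (1/3)*0 = -3 + 0 = -3)
u(F, o) = 15 (u(F, o) = -3*(-5) = 15)
(W*G(0, 2))*u(n(3, 0), -6) = -8*(-6)*15 = 48*15 = 720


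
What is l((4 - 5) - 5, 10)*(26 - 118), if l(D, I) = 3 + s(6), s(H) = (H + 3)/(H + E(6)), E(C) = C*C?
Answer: -2070/7 ≈ -295.71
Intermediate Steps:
E(C) = C²
s(H) = (3 + H)/(36 + H) (s(H) = (H + 3)/(H + 6²) = (3 + H)/(H + 36) = (3 + H)/(36 + H))
l(D, I) = 45/14 (l(D, I) = 3 + (3 + 6)/(36 + 6) = 3 + 9/42 = 3 + (1/42)*9 = 3 + 3/14 = 45/14)
l((4 - 5) - 5, 10)*(26 - 118) = 45*(26 - 118)/14 = (45/14)*(-92) = -2070/7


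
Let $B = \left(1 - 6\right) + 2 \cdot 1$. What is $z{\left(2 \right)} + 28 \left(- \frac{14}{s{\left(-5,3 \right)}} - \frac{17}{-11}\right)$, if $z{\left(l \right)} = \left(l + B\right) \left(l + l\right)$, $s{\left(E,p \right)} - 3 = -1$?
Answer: $- \frac{1724}{11} \approx -156.73$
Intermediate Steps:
$s{\left(E,p \right)} = 2$ ($s{\left(E,p \right)} = 3 - 1 = 2$)
$B = -3$ ($B = \left(1 - 6\right) + 2 = -5 + 2 = -3$)
$z{\left(l \right)} = 2 l \left(-3 + l\right)$ ($z{\left(l \right)} = \left(l - 3\right) \left(l + l\right) = \left(-3 + l\right) 2 l = 2 l \left(-3 + l\right)$)
$z{\left(2 \right)} + 28 \left(- \frac{14}{s{\left(-5,3 \right)}} - \frac{17}{-11}\right) = 2 \cdot 2 \left(-3 + 2\right) + 28 \left(- \frac{14}{2} - \frac{17}{-11}\right) = 2 \cdot 2 \left(-1\right) + 28 \left(\left(-14\right) \frac{1}{2} - - \frac{17}{11}\right) = -4 + 28 \left(-7 + \frac{17}{11}\right) = -4 + 28 \left(- \frac{60}{11}\right) = -4 - \frac{1680}{11} = - \frac{1724}{11}$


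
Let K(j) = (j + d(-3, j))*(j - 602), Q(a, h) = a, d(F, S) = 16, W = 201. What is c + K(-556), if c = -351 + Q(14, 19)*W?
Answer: 627783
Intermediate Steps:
c = 2463 (c = -351 + 14*201 = -351 + 2814 = 2463)
K(j) = (-602 + j)*(16 + j) (K(j) = (j + 16)*(j - 602) = (16 + j)*(-602 + j) = (-602 + j)*(16 + j))
c + K(-556) = 2463 + (-9632 + (-556)² - 586*(-556)) = 2463 + (-9632 + 309136 + 325816) = 2463 + 625320 = 627783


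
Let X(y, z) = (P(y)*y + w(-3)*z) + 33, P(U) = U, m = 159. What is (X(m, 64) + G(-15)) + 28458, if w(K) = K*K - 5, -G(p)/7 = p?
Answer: 54133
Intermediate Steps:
G(p) = -7*p
w(K) = -5 + K² (w(K) = K² - 5 = -5 + K²)
X(y, z) = 33 + y² + 4*z (X(y, z) = (y*y + (-5 + (-3)²)*z) + 33 = (y² + (-5 + 9)*z) + 33 = (y² + 4*z) + 33 = 33 + y² + 4*z)
(X(m, 64) + G(-15)) + 28458 = ((33 + 159² + 4*64) - 7*(-15)) + 28458 = ((33 + 25281 + 256) + 105) + 28458 = (25570 + 105) + 28458 = 25675 + 28458 = 54133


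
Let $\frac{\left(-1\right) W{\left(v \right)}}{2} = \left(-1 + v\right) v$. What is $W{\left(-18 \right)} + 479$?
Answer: $-205$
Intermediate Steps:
$W{\left(v \right)} = - 2 v \left(-1 + v\right)$ ($W{\left(v \right)} = - 2 \left(-1 + v\right) v = - 2 v \left(-1 + v\right)$)
$W{\left(-18 \right)} + 479 = 2 \left(-18\right) \left(1 - -18\right) + 479 = 2 \left(-18\right) \left(1 + 18\right) + 479 = 2 \left(-18\right) 19 + 479 = -684 + 479 = -205$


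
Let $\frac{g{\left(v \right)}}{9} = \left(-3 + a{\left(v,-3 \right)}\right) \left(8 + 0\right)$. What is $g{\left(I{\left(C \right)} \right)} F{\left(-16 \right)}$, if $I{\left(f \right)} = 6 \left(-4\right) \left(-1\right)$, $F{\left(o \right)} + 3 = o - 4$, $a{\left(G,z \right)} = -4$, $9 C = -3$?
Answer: $11592$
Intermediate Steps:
$C = - \frac{1}{3}$ ($C = \frac{1}{9} \left(-3\right) = - \frac{1}{3} \approx -0.33333$)
$F{\left(o \right)} = -7 + o$ ($F{\left(o \right)} = -3 + \left(o - 4\right) = -3 + \left(-4 + o\right) = -7 + o$)
$I{\left(f \right)} = 24$ ($I{\left(f \right)} = \left(-24\right) \left(-1\right) = 24$)
$g{\left(v \right)} = -504$ ($g{\left(v \right)} = 9 \left(-3 - 4\right) \left(8 + 0\right) = 9 \left(\left(-7\right) 8\right) = 9 \left(-56\right) = -504$)
$g{\left(I{\left(C \right)} \right)} F{\left(-16 \right)} = - 504 \left(-7 - 16\right) = \left(-504\right) \left(-23\right) = 11592$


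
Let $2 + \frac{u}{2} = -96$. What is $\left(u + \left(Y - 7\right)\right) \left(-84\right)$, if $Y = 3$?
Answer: $16800$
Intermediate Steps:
$u = -196$ ($u = -4 + 2 \left(-96\right) = -4 - 192 = -196$)
$\left(u + \left(Y - 7\right)\right) \left(-84\right) = \left(-196 + \left(3 - 7\right)\right) \left(-84\right) = \left(-196 - 4\right) \left(-84\right) = \left(-200\right) \left(-84\right) = 16800$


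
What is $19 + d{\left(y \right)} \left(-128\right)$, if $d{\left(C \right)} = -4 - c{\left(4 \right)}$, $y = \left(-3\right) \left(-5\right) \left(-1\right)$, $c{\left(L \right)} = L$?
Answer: $1043$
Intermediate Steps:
$y = -15$ ($y = 15 \left(-1\right) = -15$)
$d{\left(C \right)} = -8$ ($d{\left(C \right)} = -4 - 4 = -8$)
$19 + d{\left(y \right)} \left(-128\right) = 19 - -1024 = 19 + 1024 = 1043$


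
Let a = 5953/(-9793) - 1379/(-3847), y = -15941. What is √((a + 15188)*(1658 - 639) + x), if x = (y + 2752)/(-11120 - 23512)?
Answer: √731806356476397036397535356202/217452429012 ≈ 3934.0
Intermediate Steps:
a = -9396644/37673671 (a = 5953*(-1/9793) - 1379*(-1/3847) = -5953/9793 + 1379/3847 = -9396644/37673671 ≈ -0.24942)
x = 13189/34632 (x = (-15941 + 2752)/(-11120 - 23512) = -13189/(-34632) = -13189*(-1/34632) = 13189/34632 ≈ 0.38083)
√((a + 15188)*(1658 - 639) + x) = √((-9396644/37673671 + 15188)*(1658 - 639) + 13189/34632) = √((572178318504/37673671)*1019 + 13189/34632) = √(583049706555576/37673671 + 13189/34632) = √(20192177934310754851/1304714574072) = √731806356476397036397535356202/217452429012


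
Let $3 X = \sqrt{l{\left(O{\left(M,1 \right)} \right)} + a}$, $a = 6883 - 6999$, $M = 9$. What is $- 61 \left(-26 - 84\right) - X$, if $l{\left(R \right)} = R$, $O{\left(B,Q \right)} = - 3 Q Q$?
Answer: $6710 - \frac{i \sqrt{119}}{3} \approx 6710.0 - 3.6362 i$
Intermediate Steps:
$O{\left(B,Q \right)} = - 3 Q^{2}$
$a = -116$
$X = \frac{i \sqrt{119}}{3}$ ($X = \frac{\sqrt{- 3 \cdot 1^{2} - 116}}{3} = \frac{\sqrt{\left(-3\right) 1 - 116}}{3} = \frac{\sqrt{-3 - 116}}{3} = \frac{\sqrt{-119}}{3} = \frac{i \sqrt{119}}{3} \approx 3.6362 i$)
$- 61 \left(-26 - 84\right) - X = - 61 \left(-26 - 84\right) - \frac{i \sqrt{119}}{3} = \left(-61\right) \left(-110\right) - \frac{i \sqrt{119}}{3} = 6710 - \frac{i \sqrt{119}}{3}$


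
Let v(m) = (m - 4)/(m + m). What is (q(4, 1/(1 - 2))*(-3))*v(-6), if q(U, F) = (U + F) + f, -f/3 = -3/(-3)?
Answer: 0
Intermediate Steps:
f = -3 (f = -(-9)/(-3) = -(-9)*(-1)/3 = -3*1 = -3)
q(U, F) = -3 + F + U (q(U, F) = (U + F) - 3 = (F + U) - 3 = -3 + F + U)
v(m) = (-4 + m)/(2*m) (v(m) = (-4 + m)/((2*m)) = (-4 + m)*(1/(2*m)) = (-4 + m)/(2*m))
(q(4, 1/(1 - 2))*(-3))*v(-6) = ((-3 + 1/(1 - 2) + 4)*(-3))*((½)*(-4 - 6)/(-6)) = ((-3 + 1/(-1) + 4)*(-3))*((½)*(-⅙)*(-10)) = ((-3 - 1 + 4)*(-3))*(⅚) = (0*(-3))*(⅚) = 0*(⅚) = 0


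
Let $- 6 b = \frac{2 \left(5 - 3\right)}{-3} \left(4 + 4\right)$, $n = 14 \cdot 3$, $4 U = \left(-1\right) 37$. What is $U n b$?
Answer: $- \frac{2072}{3} \approx -690.67$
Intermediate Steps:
$U = - \frac{37}{4}$ ($U = \frac{\left(-1\right) 37}{4} = \frac{1}{4} \left(-37\right) = - \frac{37}{4} \approx -9.25$)
$n = 42$
$b = \frac{16}{9}$ ($b = - \frac{\frac{2 \left(5 - 3\right)}{-3} \left(4 + 4\right)}{6} = - \frac{- \frac{2 \cdot 2}{3} \cdot 8}{6} = - \frac{\left(- \frac{1}{3}\right) 4 \cdot 8}{6} = - \frac{\left(- \frac{4}{3}\right) 8}{6} = \left(- \frac{1}{6}\right) \left(- \frac{32}{3}\right) = \frac{16}{9} \approx 1.7778$)
$U n b = \left(- \frac{37}{4}\right) 42 \cdot \frac{16}{9} = \left(- \frac{777}{2}\right) \frac{16}{9} = - \frac{2072}{3}$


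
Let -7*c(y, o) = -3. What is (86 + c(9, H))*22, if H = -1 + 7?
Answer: 13310/7 ≈ 1901.4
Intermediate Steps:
H = 6
c(y, o) = 3/7 (c(y, o) = -⅐*(-3) = 3/7)
(86 + c(9, H))*22 = (86 + 3/7)*22 = (605/7)*22 = 13310/7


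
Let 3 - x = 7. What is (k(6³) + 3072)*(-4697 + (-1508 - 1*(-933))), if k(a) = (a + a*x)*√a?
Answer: -16195584 + 20497536*√6 ≈ 3.4013e+7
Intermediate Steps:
x = -4 (x = 3 - 1*7 = 3 - 7 = -4)
k(a) = -3*a^(3/2) (k(a) = (a + a*(-4))*√a = (a - 4*a)*√a = (-3*a)*√a = -3*a^(3/2))
(k(6³) + 3072)*(-4697 + (-1508 - 1*(-933))) = (-3*1296*√6 + 3072)*(-4697 + (-1508 - 1*(-933))) = (-3888*√6 + 3072)*(-4697 + (-1508 + 933)) = (-3888*√6 + 3072)*(-4697 - 575) = (-3888*√6 + 3072)*(-5272) = (3072 - 3888*√6)*(-5272) = -16195584 + 20497536*√6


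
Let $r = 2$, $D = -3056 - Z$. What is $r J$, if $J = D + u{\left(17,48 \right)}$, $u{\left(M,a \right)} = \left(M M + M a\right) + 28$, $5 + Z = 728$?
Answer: $-5292$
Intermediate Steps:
$Z = 723$ ($Z = -5 + 728 = 723$)
$u{\left(M,a \right)} = 28 + M^{2} + M a$ ($u{\left(M,a \right)} = \left(M^{2} + M a\right) + 28 = 28 + M^{2} + M a$)
$D = -3779$ ($D = -3056 - 723 = -3779$)
$J = -2646$ ($J = -3779 + \left(28 + 17^{2} + 17 \cdot 48\right) = -3779 + \left(28 + 289 + 816\right) = -3779 + 1133 = -2646$)
$r J = 2 \left(-2646\right) = -5292$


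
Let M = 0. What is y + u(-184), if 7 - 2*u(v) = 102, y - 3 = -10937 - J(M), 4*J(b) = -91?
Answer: -43835/4 ≈ -10959.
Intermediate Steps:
J(b) = -91/4 (J(b) = (¼)*(-91) = -91/4)
y = -43645/4 (y = 3 + (-10937 - 1*(-91/4)) = 3 + (-10937 + 91/4) = 3 - 43657/4 = -43645/4 ≈ -10911.)
u(v) = -95/2 (u(v) = 7/2 - ½*102 = 7/2 - 51 = -95/2)
y + u(-184) = -43645/4 - 95/2 = -43835/4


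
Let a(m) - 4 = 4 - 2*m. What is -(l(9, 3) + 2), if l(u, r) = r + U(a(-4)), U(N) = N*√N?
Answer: -69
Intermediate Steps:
a(m) = 8 - 2*m (a(m) = 4 + (4 - 2*m) = 8 - 2*m)
U(N) = N^(3/2)
l(u, r) = 64 + r (l(u, r) = r + (8 - 2*(-4))^(3/2) = r + (8 + 8)^(3/2) = r + 16^(3/2) = r + 64 = 64 + r)
-(l(9, 3) + 2) = -((64 + 3) + 2) = -(67 + 2) = -1*69 = -69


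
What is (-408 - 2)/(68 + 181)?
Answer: -410/249 ≈ -1.6466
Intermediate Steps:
(-408 - 2)/(68 + 181) = -410/249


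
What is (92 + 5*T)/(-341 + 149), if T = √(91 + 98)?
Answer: -23/48 - 5*√21/64 ≈ -0.83718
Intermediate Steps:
T = 3*√21 (T = √189 = 3*√21 ≈ 13.748)
(92 + 5*T)/(-341 + 149) = (92 + 5*(3*√21))/(-341 + 149) = (92 + 15*√21)/(-192) = -(92 + 15*√21)/192 = -23/48 - 5*√21/64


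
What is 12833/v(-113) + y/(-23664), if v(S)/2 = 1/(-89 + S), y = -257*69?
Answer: -10223891193/7888 ≈ -1.2961e+6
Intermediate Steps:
y = -17733
v(S) = 2/(-89 + S)
12833/v(-113) + y/(-23664) = 12833/((2/(-89 - 113))) - 17733/(-23664) = 12833/((2/(-202))) - 17733*(-1/23664) = 12833/((2*(-1/202))) + 5911/7888 = 12833/(-1/101) + 5911/7888 = 12833*(-101) + 5911/7888 = -1296133 + 5911/7888 = -10223891193/7888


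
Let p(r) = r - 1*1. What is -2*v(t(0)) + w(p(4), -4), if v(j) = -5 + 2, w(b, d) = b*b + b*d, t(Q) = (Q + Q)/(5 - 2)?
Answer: 3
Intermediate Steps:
t(Q) = 2*Q/3 (t(Q) = (2*Q)/3 = (2*Q)*(1/3) = 2*Q/3)
p(r) = -1 + r (p(r) = r - 1 = -1 + r)
w(b, d) = b**2 + b*d
v(j) = -3
-2*v(t(0)) + w(p(4), -4) = -2*(-3) + (-1 + 4)*((-1 + 4) - 4) = 6 + 3*(3 - 4) = 6 + 3*(-1) = 6 - 3 = 3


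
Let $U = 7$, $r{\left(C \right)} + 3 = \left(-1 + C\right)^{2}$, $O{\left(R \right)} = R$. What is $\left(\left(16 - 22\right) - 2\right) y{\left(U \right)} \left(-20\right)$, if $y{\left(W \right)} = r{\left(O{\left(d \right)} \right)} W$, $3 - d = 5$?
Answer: $6720$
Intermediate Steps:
$d = -2$ ($d = 3 - 5 = -2$)
$r{\left(C \right)} = -3 + \left(-1 + C\right)^{2}$
$y{\left(W \right)} = 6 W$ ($y{\left(W \right)} = \left(-3 + \left(-1 - 2\right)^{2}\right) W = \left(-3 + \left(-3\right)^{2}\right) W = \left(-3 + 9\right) W = 6 W$)
$\left(\left(16 - 22\right) - 2\right) y{\left(U \right)} \left(-20\right) = \left(\left(16 - 22\right) - 2\right) 6 \cdot 7 \left(-20\right) = \left(-6 - 2\right) 42 \left(-20\right) = \left(-8\right) 42 \left(-20\right) = \left(-336\right) \left(-20\right) = 6720$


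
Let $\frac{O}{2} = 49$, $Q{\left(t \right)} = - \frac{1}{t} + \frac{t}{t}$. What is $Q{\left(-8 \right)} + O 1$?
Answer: $\frac{793}{8} \approx 99.125$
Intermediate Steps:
$Q{\left(t \right)} = 1 - \frac{1}{t}$ ($Q{\left(t \right)} = - \frac{1}{t} + 1 = 1 - \frac{1}{t}$)
$O = 98$ ($O = 2 \cdot 49 = 98$)
$Q{\left(-8 \right)} + O 1 = \frac{-1 - 8}{-8} + 98 \cdot 1 = \left(- \frac{1}{8}\right) \left(-9\right) + 98 = \frac{9}{8} + 98 = \frac{793}{8}$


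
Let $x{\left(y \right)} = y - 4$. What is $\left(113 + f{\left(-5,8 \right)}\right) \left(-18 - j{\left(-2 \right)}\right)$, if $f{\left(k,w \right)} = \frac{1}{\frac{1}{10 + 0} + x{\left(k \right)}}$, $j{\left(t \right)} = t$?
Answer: $- \frac{160752}{89} \approx -1806.2$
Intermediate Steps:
$x{\left(y \right)} = -4 + y$
$f{\left(k,w \right)} = \frac{1}{- \frac{39}{10} + k}$ ($f{\left(k,w \right)} = \frac{1}{\frac{1}{10 + 0} + \left(-4 + k\right)} = \frac{1}{\frac{1}{10} + \left(-4 + k\right)} = \frac{1}{- \frac{39}{10} + k}$)
$\left(113 + f{\left(-5,8 \right)}\right) \left(-18 - j{\left(-2 \right)}\right) = \left(113 + \frac{10}{-39 + 10 \left(-5\right)}\right) \left(-18 - -2\right) = \left(113 + \frac{10}{-39 - 50}\right) \left(-18 + 2\right) = \left(113 + \frac{10}{-89}\right) \left(-16\right) = \left(113 + 10 \left(- \frac{1}{89}\right)\right) \left(-16\right) = \left(113 - \frac{10}{89}\right) \left(-16\right) = \frac{10047}{89} \left(-16\right) = - \frac{160752}{89}$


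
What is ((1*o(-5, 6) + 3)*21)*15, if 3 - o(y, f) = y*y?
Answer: -5985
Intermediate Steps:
o(y, f) = 3 - y**2 (o(y, f) = 3 - y*y = 3 - y**2)
((1*o(-5, 6) + 3)*21)*15 = ((1*(3 - 1*(-5)**2) + 3)*21)*15 = ((1*(3 - 1*25) + 3)*21)*15 = ((1*(3 - 25) + 3)*21)*15 = ((1*(-22) + 3)*21)*15 = ((-22 + 3)*21)*15 = -19*21*15 = -399*15 = -5985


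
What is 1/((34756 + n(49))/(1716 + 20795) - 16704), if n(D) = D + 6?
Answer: -22511/375988933 ≈ -5.9871e-5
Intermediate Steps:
n(D) = 6 + D
1/((34756 + n(49))/(1716 + 20795) - 16704) = 1/((34756 + (6 + 49))/(1716 + 20795) - 16704) = 1/((34756 + 55)/22511 - 16704) = 1/(34811*(1/22511) - 16704) = 1/(34811/22511 - 16704) = 1/(-375988933/22511) = -22511/375988933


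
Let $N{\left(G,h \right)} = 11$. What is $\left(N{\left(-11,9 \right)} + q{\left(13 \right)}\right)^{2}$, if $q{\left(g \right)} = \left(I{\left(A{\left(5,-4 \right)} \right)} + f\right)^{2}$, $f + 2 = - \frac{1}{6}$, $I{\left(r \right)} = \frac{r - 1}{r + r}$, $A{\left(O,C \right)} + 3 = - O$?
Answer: $\frac{978000529}{5308416} \approx 184.24$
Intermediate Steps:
$A{\left(O,C \right)} = -3 - O$
$I{\left(r \right)} = \frac{-1 + r}{2 r}$
$f = - \frac{13}{6}$ ($f = -2 - \frac{1}{6} = - \frac{13}{6} \approx -2.1667$)
$q{\left(g \right)} = \frac{5929}{2304}$ ($q{\left(g \right)} = \left(\frac{-1 - 8}{2 \left(-3 - 5\right)} - \frac{13}{6}\right)^{2} = \left(\frac{-1 - 8}{2 \left(-8\right)} - \frac{13}{6}\right)^{2} = \left(\frac{1}{2} \left(- \frac{1}{8}\right) \left(-9\right) - \frac{13}{6}\right)^{2} = \left(\frac{9}{16} - \frac{13}{6}\right)^{2} = \left(- \frac{77}{48}\right)^{2} = \frac{5929}{2304}$)
$\left(N{\left(-11,9 \right)} + q{\left(13 \right)}\right)^{2} = \left(11 + \frac{5929}{2304}\right)^{2} = \left(\frac{31273}{2304}\right)^{2} = \frac{978000529}{5308416}$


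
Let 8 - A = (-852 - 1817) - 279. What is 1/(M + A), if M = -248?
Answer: 1/2708 ≈ 0.00036928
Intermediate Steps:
A = 2956 (A = 8 - ((-852 - 1817) - 279) = 8 - (-2669 - 279) = 8 - 1*(-2948) = 8 + 2948 = 2956)
1/(M + A) = 1/(-248 + 2956) = 1/2708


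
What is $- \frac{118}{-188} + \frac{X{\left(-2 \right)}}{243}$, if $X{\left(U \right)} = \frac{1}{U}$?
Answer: $\frac{7145}{11421} \approx 0.6256$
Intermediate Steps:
$- \frac{118}{-188} + \frac{X{\left(-2 \right)}}{243} = - \frac{118}{-188} + \frac{1}{\left(-2\right) 243} = \left(-118\right) \left(- \frac{1}{188}\right) - \frac{1}{486} = \frac{59}{94} - \frac{1}{486} = \frac{7145}{11421}$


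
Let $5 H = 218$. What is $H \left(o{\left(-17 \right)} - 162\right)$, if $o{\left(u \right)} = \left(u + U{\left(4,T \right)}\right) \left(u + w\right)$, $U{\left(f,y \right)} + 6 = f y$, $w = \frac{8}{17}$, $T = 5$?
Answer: $- \frac{416598}{85} \approx -4901.2$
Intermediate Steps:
$w = \frac{8}{17}$ ($w = 8 \cdot \frac{1}{17} = \frac{8}{17} \approx 0.47059$)
$H = \frac{218}{5}$ ($H = \frac{1}{5} \cdot 218 = \frac{218}{5} \approx 43.6$)
$U{\left(f,y \right)} = -6 + f y$
$o{\left(u \right)} = \left(14 + u\right) \left(\frac{8}{17} + u\right)$ ($o{\left(u \right)} = \left(u + \left(-6 + 4 \cdot 5\right)\right) \left(u + \frac{8}{17}\right) = \left(u + \left(-6 + 20\right)\right) \left(\frac{8}{17} + u\right) = \left(u + 14\right) \left(\frac{8}{17} + u\right) = \left(14 + u\right) \left(\frac{8}{17} + u\right)$)
$H \left(o{\left(-17 \right)} - 162\right) = \frac{218 \left(\left(\frac{112}{17} + \left(-17\right)^{2} + \frac{246}{17} \left(-17\right)\right) - 162\right)}{5} = \frac{218 \left(\left(\frac{112}{17} + 289 - 246\right) - 162\right)}{5} = \frac{218 \left(\frac{843}{17} - 162\right)}{5} = \frac{218}{5} \left(- \frac{1911}{17}\right) = - \frac{416598}{85}$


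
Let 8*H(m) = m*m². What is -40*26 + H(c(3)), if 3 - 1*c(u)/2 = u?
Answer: -1040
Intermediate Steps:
c(u) = 6 - 2*u
H(m) = m³/8 (H(m) = (m*m²)/8 = m³/8)
-40*26 + H(c(3)) = -40*26 + (6 - 2*3)³/8 = -1040 + (6 - 6)³/8 = -1040 + (⅛)*0³ = -1040 + (⅛)*0 = -1040 + 0 = -1040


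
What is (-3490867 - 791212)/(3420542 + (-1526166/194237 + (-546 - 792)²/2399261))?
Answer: -1995556974421123703/1594055657042300996 ≈ -1.2519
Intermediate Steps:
(-3490867 - 791212)/(3420542 + (-1526166/194237 + (-546 - 792)²/2399261)) = -4282079/(3420542 + (-1526166*1/194237 + (-1338)²*(1/2399261))) = -4282079/(3420542 + (-1526166/194237 + 1790244*(1/2399261))) = -4282079/(3420542 + (-1526166/194237 + 1790244/2399261)) = -4282079/(3420542 - 3313938939498/466025258857) = -4282079/1594055657042300996/466025258857 = -4282079*466025258857/1594055657042300996 = -1995556974421123703/1594055657042300996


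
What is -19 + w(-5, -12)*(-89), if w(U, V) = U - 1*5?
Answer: 871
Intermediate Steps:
w(U, V) = -5 + U (w(U, V) = U - 5 = -5 + U)
-19 + w(-5, -12)*(-89) = -19 + (-5 - 5)*(-89) = -19 - 10*(-89) = -19 + 890 = 871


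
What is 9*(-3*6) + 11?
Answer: -151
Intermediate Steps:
9*(-3*6) + 11 = 9*(-18) + 11 = -162 + 11 = -151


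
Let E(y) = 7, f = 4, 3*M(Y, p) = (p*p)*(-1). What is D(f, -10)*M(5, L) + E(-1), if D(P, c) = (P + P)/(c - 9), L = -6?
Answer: 229/19 ≈ 12.053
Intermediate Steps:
M(Y, p) = -p²/3 (M(Y, p) = ((p*p)*(-1))/3 = (p²*(-1))/3 = (-p²)/3 = -p²/3)
D(P, c) = 2*P/(-9 + c) (D(P, c) = (2*P)/(-9 + c) = 2*P/(-9 + c))
D(f, -10)*M(5, L) + E(-1) = (2*4/(-9 - 10))*(-⅓*(-6)²) + 7 = (2*4/(-19))*(-⅓*36) + 7 = (2*4*(-1/19))*(-12) + 7 = -8/19*(-12) + 7 = 96/19 + 7 = 229/19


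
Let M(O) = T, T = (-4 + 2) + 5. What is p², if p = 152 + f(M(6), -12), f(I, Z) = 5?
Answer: 24649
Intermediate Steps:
T = 3 (T = -2 + 5 = 3)
M(O) = 3
p = 157 (p = 152 + 5 = 157)
p² = 157² = 24649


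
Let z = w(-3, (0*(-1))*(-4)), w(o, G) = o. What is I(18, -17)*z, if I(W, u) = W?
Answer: -54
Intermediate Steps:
z = -3
I(18, -17)*z = 18*(-3) = -54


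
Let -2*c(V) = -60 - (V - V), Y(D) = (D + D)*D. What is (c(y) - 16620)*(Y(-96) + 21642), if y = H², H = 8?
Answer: -664827660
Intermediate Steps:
Y(D) = 2*D² (Y(D) = (2*D)*D = 2*D²)
y = 64 (y = 8² = 64)
c(V) = 30 (c(V) = -(-60 - (V - V))/2 = -(-60 - 1*0)/2 = -(-60 + 0)/2 = -½*(-60) = 30)
(c(y) - 16620)*(Y(-96) + 21642) = (30 - 16620)*(2*(-96)² + 21642) = -16590*(2*9216 + 21642) = -16590*(18432 + 21642) = -16590*40074 = -664827660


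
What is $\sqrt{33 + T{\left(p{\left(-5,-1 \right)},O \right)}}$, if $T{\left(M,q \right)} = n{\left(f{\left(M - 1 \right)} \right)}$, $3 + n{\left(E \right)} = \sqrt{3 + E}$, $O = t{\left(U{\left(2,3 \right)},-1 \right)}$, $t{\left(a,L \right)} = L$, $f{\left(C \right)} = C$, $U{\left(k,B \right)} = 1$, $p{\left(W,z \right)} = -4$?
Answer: $\sqrt{30 + i \sqrt{2}} \approx 5.4787 + 0.12906 i$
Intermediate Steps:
$O = -1$
$n{\left(E \right)} = -3 + \sqrt{3 + E}$
$T{\left(M,q \right)} = -3 + \sqrt{2 + M}$ ($T{\left(M,q \right)} = -3 + \sqrt{3 + \left(M - 1\right)} = -3 + \sqrt{3 + \left(-1 + M\right)} = -3 + \sqrt{2 + M}$)
$\sqrt{33 + T{\left(p{\left(-5,-1 \right)},O \right)}} = \sqrt{33 - \left(3 - \sqrt{2 - 4}\right)} = \sqrt{33 - \left(3 - \sqrt{-2}\right)} = \sqrt{33 - \left(3 - i \sqrt{2}\right)} = \sqrt{30 + i \sqrt{2}}$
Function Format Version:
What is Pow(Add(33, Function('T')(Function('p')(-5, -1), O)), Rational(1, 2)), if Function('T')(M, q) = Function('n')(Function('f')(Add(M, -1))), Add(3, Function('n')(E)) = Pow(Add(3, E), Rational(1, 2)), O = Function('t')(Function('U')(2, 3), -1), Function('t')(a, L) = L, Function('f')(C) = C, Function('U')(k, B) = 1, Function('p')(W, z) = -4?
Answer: Pow(Add(30, Mul(I, Pow(2, Rational(1, 2)))), Rational(1, 2)) ≈ Add(5.4787, Mul(0.12906, I))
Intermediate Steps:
O = -1
Function('n')(E) = Add(-3, Pow(Add(3, E), Rational(1, 2)))
Function('T')(M, q) = Add(-3, Pow(Add(2, M), Rational(1, 2))) (Function('T')(M, q) = Add(-3, Pow(Add(3, Add(M, -1)), Rational(1, 2))) = Add(-3, Pow(Add(3, Add(-1, M)), Rational(1, 2))) = Add(-3, Pow(Add(2, M), Rational(1, 2))))
Pow(Add(33, Function('T')(Function('p')(-5, -1), O)), Rational(1, 2)) = Pow(Add(33, Add(-3, Pow(Add(2, -4), Rational(1, 2)))), Rational(1, 2)) = Pow(Add(33, Add(-3, Pow(-2, Rational(1, 2)))), Rational(1, 2)) = Pow(Add(33, Add(-3, Mul(I, Pow(2, Rational(1, 2))))), Rational(1, 2)) = Pow(Add(30, Mul(I, Pow(2, Rational(1, 2)))), Rational(1, 2))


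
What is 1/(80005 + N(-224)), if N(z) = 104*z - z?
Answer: 1/56933 ≈ 1.7565e-5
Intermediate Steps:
N(z) = 103*z
1/(80005 + N(-224)) = 1/(80005 + 103*(-224)) = 1/(80005 - 23072) = 1/56933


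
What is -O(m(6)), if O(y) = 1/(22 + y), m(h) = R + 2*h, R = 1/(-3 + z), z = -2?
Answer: -5/169 ≈ -0.029586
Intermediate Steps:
R = -1/5 (R = 1/(-3 - 2) = 1/(-5) = -1/5 ≈ -0.20000)
m(h) = -1/5 + 2*h
-O(m(6)) = -1/(22 + (-1/5 + 2*6)) = -1/(22 + (-1/5 + 12)) = -1/(22 + 59/5) = -1/169/5 = -1*5/169 = -5/169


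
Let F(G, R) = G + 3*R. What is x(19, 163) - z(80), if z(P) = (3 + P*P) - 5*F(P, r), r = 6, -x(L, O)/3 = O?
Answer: -6402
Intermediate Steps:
x(L, O) = -3*O
z(P) = -87 + P² - 5*P (z(P) = (3 + P*P) - 5*(P + 3*6) = (3 + P²) - 5*(P + 18) = (3 + P²) - 5*(18 + P) = (3 + P²) + (-90 - 5*P) = -87 + P² - 5*P)
x(19, 163) - z(80) = -3*163 - (-87 + 80² - 5*80) = -489 - (-87 + 6400 - 400) = -489 - 1*5913 = -489 - 5913 = -6402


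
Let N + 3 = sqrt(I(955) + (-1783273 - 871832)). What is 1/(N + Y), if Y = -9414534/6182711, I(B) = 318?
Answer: -57628362950079/33827481645854359972 - 38225915309521*I*sqrt(2654787)/101482444937563079916 ≈ -1.7036e-6 - 0.00061374*I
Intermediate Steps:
N = -3 + I*sqrt(2654787) (N = -3 + sqrt(318 + (-1783273 - 871832)) = -3 + sqrt(318 - 2655105) = -3 + sqrt(-2654787) = -3 + I*sqrt(2654787) ≈ -3.0 + 1629.4*I)
Y = -9414534/6182711 (Y = -9414534*1/6182711 = -9414534/6182711 ≈ -1.5227)
1/(N + Y) = 1/((-3 + I*sqrt(2654787)) - 9414534/6182711) = 1/(-27962667/6182711 + I*sqrt(2654787))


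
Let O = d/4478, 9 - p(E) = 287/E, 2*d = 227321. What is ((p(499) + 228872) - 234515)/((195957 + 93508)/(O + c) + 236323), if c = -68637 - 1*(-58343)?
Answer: -258575757203179/10843782889390051 ≈ -0.023846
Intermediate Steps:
d = 227321/2 (d = (1/2)*227321 = 227321/2 ≈ 1.1366e+5)
c = -10294 (c = -68637 + 58343 = -10294)
p(E) = 9 - 287/E
O = 227321/8956 (O = (227321/2)/4478 = (227321/2)*(1/4478) = 227321/8956 ≈ 25.382)
((p(499) + 228872) - 234515)/((195957 + 93508)/(O + c) + 236323) = (((9 - 287/499) + 228872) - 234515)/((195957 + 93508)/(227321/8956 - 10294) + 236323) = (((9 - 287*1/499) + 228872) - 234515)/(289465/(-91965743/8956) + 236323) = (((9 - 287/499) + 228872) - 234515)/(289465*(-8956/91965743) + 236323) = ((4204/499 + 228872) - 234515)/(-2592448540/91965743 + 236323) = (114211332/499 - 234515)/(21731027834449/91965743) = -2811653/499*91965743/21731027834449 = -258575757203179/10843782889390051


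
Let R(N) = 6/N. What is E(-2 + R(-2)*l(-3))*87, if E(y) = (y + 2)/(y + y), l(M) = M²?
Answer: 81/2 ≈ 40.500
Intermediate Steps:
E(y) = (2 + y)/(2*y) (E(y) = (2 + y)/((2*y)) = (2 + y)*(1/(2*y)) = (2 + y)/(2*y))
E(-2 + R(-2)*l(-3))*87 = ((2 + (-2 + (6/(-2))*(-3)²))/(2*(-2 + (6/(-2))*(-3)²)))*87 = ((2 + (-2 + (6*(-½))*9))/(2*(-2 + (6*(-½))*9)))*87 = ((2 + (-2 - 3*9))/(2*(-2 - 3*9)))*87 = ((2 + (-2 - 27))/(2*(-2 - 27)))*87 = ((½)*(2 - 29)/(-29))*87 = ((½)*(-1/29)*(-27))*87 = (27/58)*87 = 81/2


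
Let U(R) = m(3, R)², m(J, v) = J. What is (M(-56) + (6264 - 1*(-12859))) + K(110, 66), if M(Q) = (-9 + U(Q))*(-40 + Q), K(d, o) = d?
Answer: 19233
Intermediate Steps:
U(R) = 9 (U(R) = 3² = 9)
M(Q) = 0 (M(Q) = (-9 + 9)*(-40 + Q) = 0*(-40 + Q) = 0)
(M(-56) + (6264 - 1*(-12859))) + K(110, 66) = (0 + (6264 - 1*(-12859))) + 110 = (0 + (6264 + 12859)) + 110 = (0 + 19123) + 110 = 19123 + 110 = 19233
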